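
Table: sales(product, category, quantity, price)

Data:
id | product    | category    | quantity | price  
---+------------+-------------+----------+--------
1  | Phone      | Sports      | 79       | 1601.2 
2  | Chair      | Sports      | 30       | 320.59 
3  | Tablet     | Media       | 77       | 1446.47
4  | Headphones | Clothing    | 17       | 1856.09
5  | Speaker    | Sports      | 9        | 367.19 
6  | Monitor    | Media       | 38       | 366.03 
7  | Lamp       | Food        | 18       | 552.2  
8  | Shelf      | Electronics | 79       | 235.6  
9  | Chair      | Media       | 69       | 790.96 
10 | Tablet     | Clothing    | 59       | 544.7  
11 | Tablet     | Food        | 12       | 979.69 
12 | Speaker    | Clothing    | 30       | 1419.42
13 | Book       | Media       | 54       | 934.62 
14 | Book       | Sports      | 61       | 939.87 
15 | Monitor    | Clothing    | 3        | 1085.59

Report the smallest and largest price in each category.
SELECT category, MIN(price), MAX(price)
FROM sales
GROUP BY category

Result:
  Clothing: min=544.70, max=1856.09
  Electronics: min=235.60, max=235.60
  Food: min=552.20, max=979.69
  Media: min=366.03, max=1446.47
  Sports: min=320.59, max=1601.20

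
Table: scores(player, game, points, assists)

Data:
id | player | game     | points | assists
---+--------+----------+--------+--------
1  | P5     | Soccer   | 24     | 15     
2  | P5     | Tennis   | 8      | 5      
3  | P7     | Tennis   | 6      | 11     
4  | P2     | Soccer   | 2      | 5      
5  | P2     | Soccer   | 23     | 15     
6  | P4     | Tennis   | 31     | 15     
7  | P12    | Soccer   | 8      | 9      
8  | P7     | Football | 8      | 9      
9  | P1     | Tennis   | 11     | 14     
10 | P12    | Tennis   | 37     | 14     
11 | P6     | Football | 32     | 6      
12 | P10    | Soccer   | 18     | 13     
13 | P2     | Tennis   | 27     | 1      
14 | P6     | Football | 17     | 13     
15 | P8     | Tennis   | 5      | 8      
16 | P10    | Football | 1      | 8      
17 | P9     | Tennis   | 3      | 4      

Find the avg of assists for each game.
SELECT game, AVG(assists) as result
FROM scores
GROUP BY game

Result:
  Football: 9.00
  Soccer: 11.40
  Tennis: 9.00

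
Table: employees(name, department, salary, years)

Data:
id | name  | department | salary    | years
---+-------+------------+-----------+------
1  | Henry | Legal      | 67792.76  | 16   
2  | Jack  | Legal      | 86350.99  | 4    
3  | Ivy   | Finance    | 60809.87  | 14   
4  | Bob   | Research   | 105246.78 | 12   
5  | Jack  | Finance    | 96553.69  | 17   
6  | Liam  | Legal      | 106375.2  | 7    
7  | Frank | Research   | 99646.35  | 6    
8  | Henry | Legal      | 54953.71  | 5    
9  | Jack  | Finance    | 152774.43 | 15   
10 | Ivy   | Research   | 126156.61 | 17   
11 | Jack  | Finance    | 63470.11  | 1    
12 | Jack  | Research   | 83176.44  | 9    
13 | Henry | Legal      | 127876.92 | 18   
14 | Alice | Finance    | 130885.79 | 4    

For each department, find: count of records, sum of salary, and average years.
SELECT department,
       COUNT(*) as cnt,
       SUM(salary) as total_salary,
       AVG(years) as avg_years
FROM employees
GROUP BY department

Result:
  Finance: 5 records, 504493.89 total salary, 10.20 avg years
  Legal: 5 records, 443349.58 total salary, 10.00 avg years
  Research: 4 records, 414226.18 total salary, 11.00 avg years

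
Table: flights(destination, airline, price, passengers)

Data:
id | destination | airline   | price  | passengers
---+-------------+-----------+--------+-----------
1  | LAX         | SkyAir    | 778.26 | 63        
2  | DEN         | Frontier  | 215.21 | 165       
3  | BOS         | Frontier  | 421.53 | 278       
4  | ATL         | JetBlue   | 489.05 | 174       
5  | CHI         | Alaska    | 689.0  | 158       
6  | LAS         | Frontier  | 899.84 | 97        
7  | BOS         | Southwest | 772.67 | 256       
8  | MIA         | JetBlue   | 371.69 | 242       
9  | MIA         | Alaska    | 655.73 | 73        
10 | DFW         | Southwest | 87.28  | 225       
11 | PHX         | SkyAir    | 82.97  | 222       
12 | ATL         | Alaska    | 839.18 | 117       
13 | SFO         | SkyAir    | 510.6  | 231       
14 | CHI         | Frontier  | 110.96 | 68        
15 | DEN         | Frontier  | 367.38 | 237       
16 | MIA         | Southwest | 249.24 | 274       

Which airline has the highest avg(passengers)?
SELECT airline, AVG(passengers) as val
FROM flights
GROUP BY airline
ORDER BY val DESC
LIMIT 1

Result: Southwest with avg(passengers) = 251.67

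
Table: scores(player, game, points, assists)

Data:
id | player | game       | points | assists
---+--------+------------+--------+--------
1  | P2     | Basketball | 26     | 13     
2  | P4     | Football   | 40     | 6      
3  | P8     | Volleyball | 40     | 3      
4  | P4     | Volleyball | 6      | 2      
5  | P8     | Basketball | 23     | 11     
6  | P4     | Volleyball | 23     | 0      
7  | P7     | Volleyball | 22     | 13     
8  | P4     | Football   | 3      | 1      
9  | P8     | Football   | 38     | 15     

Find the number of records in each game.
SELECT game, COUNT(*) as count
FROM scores
GROUP BY game

Result:
  Basketball: 2
  Football: 3
  Volleyball: 4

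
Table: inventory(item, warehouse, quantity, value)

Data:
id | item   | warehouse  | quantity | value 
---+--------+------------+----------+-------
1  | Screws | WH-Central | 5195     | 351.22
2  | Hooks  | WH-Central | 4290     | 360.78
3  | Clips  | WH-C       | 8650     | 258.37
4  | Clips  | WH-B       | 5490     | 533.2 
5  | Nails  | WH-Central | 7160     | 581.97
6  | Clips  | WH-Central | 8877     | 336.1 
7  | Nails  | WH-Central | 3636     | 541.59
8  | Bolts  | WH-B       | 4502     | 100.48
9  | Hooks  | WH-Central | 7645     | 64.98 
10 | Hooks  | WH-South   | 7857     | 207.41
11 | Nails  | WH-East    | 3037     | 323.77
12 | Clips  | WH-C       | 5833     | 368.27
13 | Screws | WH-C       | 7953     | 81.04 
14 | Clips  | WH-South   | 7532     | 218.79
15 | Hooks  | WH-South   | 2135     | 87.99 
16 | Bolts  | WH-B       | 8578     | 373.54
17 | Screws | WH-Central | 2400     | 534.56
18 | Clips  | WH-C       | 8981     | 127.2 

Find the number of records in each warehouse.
SELECT warehouse, COUNT(*) as count
FROM inventory
GROUP BY warehouse

Result:
  WH-B: 3
  WH-C: 4
  WH-Central: 7
  WH-East: 1
  WH-South: 3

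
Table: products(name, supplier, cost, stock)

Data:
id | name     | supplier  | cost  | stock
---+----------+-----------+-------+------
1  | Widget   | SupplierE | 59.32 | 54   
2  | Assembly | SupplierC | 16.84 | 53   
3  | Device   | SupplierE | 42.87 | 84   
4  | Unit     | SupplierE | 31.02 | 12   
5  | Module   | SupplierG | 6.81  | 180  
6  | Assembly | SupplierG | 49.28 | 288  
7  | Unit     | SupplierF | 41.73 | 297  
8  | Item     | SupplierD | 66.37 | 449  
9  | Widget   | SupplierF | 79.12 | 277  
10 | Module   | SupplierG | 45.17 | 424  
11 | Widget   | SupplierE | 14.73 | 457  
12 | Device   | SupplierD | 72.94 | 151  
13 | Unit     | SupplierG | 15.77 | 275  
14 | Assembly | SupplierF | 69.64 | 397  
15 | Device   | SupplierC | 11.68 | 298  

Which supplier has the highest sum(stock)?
SELECT supplier, SUM(stock) as val
FROM products
GROUP BY supplier
ORDER BY val DESC
LIMIT 1

Result: SupplierG with sum(stock) = 1167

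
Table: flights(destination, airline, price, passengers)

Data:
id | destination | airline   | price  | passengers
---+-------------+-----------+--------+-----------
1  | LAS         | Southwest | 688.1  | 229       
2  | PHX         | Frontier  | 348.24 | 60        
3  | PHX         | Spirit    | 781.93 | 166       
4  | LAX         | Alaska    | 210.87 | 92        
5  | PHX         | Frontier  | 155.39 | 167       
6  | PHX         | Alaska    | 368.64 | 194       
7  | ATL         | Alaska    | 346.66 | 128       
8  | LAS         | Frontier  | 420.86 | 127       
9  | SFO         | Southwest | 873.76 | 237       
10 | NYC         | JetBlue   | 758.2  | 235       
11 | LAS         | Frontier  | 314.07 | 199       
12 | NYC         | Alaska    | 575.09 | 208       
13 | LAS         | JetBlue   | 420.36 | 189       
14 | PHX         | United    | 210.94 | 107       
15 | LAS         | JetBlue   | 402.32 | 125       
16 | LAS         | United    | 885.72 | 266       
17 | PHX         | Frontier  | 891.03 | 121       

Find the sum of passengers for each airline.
SELECT airline, SUM(passengers) as result
FROM flights
GROUP BY airline

Result:
  Alaska: 622
  Frontier: 674
  JetBlue: 549
  Southwest: 466
  Spirit: 166
  United: 373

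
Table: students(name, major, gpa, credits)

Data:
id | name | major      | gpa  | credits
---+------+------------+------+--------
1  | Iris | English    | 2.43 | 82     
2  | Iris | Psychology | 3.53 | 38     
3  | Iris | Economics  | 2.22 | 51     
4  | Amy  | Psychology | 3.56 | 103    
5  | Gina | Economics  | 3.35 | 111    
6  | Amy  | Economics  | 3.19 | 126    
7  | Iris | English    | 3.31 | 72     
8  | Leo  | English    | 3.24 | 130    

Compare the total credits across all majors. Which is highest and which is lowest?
SELECT major, SUM(credits)
FROM students
GROUP BY major
ORDER BY SUM(credits)

All groups:
  Psychology: 141
  English: 284
  Economics: 288

Highest: Economics (288)
Lowest: Psychology (141)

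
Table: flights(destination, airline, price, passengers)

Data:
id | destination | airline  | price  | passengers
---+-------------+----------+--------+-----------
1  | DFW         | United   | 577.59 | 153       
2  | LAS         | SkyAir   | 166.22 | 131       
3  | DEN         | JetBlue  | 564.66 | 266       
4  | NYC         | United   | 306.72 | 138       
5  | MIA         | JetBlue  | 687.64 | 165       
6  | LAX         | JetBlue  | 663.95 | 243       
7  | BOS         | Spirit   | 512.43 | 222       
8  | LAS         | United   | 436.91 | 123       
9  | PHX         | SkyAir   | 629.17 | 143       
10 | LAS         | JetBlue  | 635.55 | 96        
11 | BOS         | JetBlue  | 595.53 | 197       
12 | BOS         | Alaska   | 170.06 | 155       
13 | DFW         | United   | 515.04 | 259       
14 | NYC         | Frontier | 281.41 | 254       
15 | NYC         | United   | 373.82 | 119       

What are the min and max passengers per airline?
SELECT airline, MIN(passengers), MAX(passengers)
FROM flights
GROUP BY airline

Result:
  Alaska: min=155, max=155
  Frontier: min=254, max=254
  JetBlue: min=96, max=266
  SkyAir: min=131, max=143
  Spirit: min=222, max=222
  United: min=119, max=259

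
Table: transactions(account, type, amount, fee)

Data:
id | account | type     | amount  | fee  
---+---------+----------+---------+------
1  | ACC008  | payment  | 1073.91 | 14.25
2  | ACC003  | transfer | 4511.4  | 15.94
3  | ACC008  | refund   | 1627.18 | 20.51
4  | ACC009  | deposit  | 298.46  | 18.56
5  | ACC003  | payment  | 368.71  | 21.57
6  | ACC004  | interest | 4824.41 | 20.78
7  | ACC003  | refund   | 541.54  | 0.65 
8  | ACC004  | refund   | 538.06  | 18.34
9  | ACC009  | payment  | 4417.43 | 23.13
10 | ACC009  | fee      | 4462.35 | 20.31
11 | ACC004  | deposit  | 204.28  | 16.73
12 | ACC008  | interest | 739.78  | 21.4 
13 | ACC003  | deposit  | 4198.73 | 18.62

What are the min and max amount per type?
SELECT type, MIN(amount), MAX(amount)
FROM transactions
GROUP BY type

Result:
  deposit: min=204.28, max=4198.73
  fee: min=4462.35, max=4462.35
  interest: min=739.78, max=4824.41
  payment: min=368.71, max=4417.43
  refund: min=538.06, max=1627.18
  transfer: min=4511.40, max=4511.40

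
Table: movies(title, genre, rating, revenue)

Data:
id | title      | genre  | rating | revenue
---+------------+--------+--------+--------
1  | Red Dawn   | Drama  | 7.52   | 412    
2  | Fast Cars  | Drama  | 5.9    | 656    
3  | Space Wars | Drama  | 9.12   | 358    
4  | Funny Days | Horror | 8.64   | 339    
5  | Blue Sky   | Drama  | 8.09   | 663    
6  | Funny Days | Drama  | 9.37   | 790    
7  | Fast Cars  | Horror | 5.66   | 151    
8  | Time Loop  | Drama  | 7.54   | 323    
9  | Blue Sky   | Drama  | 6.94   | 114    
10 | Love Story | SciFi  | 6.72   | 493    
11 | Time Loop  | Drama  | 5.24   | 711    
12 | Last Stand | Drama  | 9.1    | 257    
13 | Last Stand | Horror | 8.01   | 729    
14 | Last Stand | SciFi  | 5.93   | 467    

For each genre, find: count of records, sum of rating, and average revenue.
SELECT genre,
       COUNT(*) as cnt,
       SUM(rating) as total_rating,
       AVG(revenue) as avg_revenue
FROM movies
GROUP BY genre

Result:
  Drama: 9 records, 68.82 total rating, 476.00 avg revenue
  Horror: 3 records, 22.31 total rating, 406.33 avg revenue
  SciFi: 2 records, 12.65 total rating, 480.00 avg revenue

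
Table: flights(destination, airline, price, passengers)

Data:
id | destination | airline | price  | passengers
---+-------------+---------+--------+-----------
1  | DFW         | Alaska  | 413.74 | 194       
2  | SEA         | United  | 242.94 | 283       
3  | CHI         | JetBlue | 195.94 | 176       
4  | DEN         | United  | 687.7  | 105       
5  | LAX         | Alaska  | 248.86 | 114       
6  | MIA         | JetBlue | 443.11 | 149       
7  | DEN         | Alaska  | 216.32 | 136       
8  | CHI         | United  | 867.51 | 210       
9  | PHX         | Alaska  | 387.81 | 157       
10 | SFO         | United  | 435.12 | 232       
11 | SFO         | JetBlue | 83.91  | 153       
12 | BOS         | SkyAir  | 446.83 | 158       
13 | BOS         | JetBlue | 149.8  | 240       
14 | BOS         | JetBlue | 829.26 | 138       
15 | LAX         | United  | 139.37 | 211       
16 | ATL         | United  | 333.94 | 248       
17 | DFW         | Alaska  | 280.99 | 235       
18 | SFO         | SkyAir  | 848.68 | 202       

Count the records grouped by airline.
SELECT airline, COUNT(*) as count
FROM flights
GROUP BY airline

Result:
  Alaska: 5
  JetBlue: 5
  SkyAir: 2
  United: 6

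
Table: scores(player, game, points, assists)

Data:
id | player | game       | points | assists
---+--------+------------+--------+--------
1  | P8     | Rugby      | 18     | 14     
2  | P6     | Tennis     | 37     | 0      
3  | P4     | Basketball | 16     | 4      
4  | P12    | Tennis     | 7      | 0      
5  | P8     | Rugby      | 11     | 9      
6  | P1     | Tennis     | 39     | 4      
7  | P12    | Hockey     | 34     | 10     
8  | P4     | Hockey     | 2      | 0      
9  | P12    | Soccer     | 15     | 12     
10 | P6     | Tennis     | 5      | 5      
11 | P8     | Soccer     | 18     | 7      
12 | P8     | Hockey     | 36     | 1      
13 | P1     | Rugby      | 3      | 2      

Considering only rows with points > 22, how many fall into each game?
SELECT game, COUNT(*)
FROM scores
WHERE points > 22
GROUP BY game

Note: WHERE filters rows before grouping.

Result:
  Hockey: 2
  Tennis: 2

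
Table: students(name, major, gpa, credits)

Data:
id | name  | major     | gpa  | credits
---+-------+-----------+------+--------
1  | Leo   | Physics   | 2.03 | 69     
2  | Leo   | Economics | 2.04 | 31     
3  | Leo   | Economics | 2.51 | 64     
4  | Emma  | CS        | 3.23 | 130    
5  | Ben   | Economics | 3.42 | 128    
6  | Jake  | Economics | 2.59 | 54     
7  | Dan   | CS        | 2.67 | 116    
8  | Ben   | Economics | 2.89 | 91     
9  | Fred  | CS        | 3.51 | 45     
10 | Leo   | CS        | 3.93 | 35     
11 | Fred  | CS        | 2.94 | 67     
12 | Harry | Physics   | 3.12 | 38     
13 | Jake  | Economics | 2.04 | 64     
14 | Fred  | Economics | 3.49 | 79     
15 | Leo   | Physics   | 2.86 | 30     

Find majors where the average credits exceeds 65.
SELECT major, AVG(credits)
FROM students
GROUP BY major
HAVING AVG(credits) > 65

Result:
  CS: avg=78.60
  Economics: avg=73.00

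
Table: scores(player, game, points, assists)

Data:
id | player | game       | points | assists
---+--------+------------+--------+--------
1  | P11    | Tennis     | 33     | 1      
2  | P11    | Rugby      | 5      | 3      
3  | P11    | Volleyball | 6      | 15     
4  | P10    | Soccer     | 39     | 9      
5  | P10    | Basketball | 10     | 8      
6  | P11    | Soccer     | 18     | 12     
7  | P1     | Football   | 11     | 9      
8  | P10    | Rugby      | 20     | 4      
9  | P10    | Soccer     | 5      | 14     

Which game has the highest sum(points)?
SELECT game, SUM(points) as val
FROM scores
GROUP BY game
ORDER BY val DESC
LIMIT 1

Result: Soccer with sum(points) = 62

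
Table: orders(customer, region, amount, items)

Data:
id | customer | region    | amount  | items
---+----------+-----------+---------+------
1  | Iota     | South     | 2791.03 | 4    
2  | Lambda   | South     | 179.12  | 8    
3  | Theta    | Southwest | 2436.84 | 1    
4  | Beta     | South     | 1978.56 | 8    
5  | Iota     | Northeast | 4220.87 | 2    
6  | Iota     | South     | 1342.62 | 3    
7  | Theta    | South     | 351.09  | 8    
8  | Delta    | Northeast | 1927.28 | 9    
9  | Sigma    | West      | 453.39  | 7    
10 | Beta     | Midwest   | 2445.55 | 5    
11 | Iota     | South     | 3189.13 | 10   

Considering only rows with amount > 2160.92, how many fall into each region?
SELECT region, COUNT(*)
FROM orders
WHERE amount > 2160.92
GROUP BY region

Note: WHERE filters rows before grouping.

Result:
  Midwest: 1
  Northeast: 1
  South: 2
  Southwest: 1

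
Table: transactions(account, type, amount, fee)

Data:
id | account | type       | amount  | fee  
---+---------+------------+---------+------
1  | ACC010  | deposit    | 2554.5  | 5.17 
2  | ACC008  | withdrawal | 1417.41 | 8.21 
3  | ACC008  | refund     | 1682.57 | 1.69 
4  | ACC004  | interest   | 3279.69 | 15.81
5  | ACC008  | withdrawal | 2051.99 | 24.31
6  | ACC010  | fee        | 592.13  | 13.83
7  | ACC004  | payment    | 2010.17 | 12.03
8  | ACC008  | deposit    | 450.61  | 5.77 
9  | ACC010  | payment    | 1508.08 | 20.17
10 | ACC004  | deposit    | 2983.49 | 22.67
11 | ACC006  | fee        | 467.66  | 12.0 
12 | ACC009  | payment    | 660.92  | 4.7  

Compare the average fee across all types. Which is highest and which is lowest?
SELECT type, AVG(fee)
FROM transactions
GROUP BY type
ORDER BY AVG(fee)

All groups:
  refund: 1.69
  deposit: 11.20
  payment: 12.30
  fee: 12.92
  interest: 15.81
  withdrawal: 16.26

Highest: withdrawal (16.26)
Lowest: refund (1.69)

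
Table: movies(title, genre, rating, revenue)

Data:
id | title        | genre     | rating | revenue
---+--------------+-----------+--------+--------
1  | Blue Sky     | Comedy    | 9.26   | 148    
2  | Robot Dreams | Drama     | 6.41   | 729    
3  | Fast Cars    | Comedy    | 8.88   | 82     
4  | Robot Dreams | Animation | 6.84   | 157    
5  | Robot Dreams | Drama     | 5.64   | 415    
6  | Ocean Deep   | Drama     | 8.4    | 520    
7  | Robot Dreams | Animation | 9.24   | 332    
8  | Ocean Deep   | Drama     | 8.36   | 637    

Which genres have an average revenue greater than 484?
SELECT genre, AVG(revenue)
FROM movies
GROUP BY genre
HAVING AVG(revenue) > 484

Result:
  Drama: avg=575.25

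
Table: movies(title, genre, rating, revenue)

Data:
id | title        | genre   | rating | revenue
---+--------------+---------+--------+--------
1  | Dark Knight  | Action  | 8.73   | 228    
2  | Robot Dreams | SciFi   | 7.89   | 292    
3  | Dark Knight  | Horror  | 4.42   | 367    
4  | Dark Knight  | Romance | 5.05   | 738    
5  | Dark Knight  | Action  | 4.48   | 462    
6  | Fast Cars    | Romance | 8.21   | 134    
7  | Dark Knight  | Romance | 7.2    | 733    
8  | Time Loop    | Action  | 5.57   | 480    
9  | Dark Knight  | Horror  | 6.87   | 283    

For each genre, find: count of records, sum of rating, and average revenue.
SELECT genre,
       COUNT(*) as cnt,
       SUM(rating) as total_rating,
       AVG(revenue) as avg_revenue
FROM movies
GROUP BY genre

Result:
  Action: 3 records, 18.78 total rating, 390.00 avg revenue
  Horror: 2 records, 11.29 total rating, 325.00 avg revenue
  Romance: 3 records, 20.46 total rating, 535.00 avg revenue
  SciFi: 1 records, 7.89 total rating, 292.00 avg revenue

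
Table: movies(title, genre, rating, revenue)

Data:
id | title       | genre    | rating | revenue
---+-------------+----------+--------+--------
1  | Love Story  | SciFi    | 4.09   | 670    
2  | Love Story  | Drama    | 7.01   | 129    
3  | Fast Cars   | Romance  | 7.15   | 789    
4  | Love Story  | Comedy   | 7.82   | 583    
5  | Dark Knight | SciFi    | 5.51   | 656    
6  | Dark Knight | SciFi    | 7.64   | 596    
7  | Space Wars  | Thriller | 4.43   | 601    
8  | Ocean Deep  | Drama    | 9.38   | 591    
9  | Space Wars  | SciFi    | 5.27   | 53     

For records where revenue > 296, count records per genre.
SELECT genre, COUNT(*)
FROM movies
WHERE revenue > 296
GROUP BY genre

Note: WHERE filters rows before grouping.

Result:
  Comedy: 1
  Drama: 1
  Romance: 1
  SciFi: 3
  Thriller: 1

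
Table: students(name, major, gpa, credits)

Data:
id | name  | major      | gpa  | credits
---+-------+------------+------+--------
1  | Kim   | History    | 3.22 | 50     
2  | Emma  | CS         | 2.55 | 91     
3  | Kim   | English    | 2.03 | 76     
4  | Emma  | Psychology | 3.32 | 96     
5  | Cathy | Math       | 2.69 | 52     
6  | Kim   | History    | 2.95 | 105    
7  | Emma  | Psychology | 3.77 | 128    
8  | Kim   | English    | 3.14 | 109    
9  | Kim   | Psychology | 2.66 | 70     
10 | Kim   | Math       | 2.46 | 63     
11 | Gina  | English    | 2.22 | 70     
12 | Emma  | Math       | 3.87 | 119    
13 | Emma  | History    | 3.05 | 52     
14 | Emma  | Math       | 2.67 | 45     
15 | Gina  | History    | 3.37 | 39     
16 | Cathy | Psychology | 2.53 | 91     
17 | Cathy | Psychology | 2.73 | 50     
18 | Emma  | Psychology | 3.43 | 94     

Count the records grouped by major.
SELECT major, COUNT(*) as count
FROM students
GROUP BY major

Result:
  CS: 1
  English: 3
  History: 4
  Math: 4
  Psychology: 6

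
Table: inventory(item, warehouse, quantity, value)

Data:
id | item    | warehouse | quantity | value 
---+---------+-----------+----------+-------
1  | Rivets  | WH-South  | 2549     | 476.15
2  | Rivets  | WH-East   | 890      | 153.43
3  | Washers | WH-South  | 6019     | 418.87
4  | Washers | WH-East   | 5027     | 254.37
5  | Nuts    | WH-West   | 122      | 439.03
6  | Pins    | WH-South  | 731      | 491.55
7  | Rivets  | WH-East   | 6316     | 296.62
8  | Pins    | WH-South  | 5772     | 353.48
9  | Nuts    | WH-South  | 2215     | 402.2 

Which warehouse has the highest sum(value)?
SELECT warehouse, SUM(value) as val
FROM inventory
GROUP BY warehouse
ORDER BY val DESC
LIMIT 1

Result: WH-South with sum(value) = 2142.25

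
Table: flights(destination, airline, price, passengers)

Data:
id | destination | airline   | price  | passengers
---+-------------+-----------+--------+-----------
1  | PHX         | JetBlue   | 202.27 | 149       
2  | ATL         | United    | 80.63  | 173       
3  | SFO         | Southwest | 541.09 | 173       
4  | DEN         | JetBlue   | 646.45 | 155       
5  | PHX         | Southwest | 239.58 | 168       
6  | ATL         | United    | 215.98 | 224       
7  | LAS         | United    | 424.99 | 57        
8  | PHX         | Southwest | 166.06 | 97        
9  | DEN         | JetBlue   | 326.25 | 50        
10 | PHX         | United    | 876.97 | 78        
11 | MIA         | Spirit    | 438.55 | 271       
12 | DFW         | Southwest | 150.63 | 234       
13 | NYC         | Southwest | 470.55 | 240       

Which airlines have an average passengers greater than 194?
SELECT airline, AVG(passengers)
FROM flights
GROUP BY airline
HAVING AVG(passengers) > 194

Result:
  Spirit: avg=271.00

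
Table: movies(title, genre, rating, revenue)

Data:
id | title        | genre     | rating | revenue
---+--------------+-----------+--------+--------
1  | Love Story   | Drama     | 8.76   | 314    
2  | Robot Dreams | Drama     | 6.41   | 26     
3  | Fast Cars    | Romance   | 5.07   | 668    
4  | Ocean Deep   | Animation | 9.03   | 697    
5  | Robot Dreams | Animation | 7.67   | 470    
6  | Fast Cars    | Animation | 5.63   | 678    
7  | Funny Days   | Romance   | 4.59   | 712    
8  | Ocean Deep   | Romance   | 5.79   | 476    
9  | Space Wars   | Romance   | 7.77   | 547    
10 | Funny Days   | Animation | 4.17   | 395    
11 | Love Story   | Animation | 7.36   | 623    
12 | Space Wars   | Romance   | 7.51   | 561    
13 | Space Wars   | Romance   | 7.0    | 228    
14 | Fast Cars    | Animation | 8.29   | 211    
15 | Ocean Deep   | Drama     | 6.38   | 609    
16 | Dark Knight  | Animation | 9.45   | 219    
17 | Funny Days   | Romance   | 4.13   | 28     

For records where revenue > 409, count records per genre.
SELECT genre, COUNT(*)
FROM movies
WHERE revenue > 409
GROUP BY genre

Note: WHERE filters rows before grouping.

Result:
  Animation: 4
  Drama: 1
  Romance: 5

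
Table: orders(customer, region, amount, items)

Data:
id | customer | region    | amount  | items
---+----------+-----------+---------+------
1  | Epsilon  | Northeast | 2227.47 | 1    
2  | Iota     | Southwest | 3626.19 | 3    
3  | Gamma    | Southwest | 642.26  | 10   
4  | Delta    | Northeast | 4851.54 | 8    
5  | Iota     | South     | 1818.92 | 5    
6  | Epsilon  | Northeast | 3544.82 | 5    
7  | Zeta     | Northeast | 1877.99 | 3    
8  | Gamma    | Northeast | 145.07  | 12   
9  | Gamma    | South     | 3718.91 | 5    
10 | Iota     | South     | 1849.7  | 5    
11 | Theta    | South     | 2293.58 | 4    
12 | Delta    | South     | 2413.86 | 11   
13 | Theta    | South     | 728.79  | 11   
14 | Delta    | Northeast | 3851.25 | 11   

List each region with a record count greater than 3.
SELECT region, COUNT(*) as cnt
FROM orders
GROUP BY region
HAVING COUNT(*) > 3

Result:
  Northeast: 6
  South: 6

Note: HAVING filters groups after aggregation, WHERE filters rows before.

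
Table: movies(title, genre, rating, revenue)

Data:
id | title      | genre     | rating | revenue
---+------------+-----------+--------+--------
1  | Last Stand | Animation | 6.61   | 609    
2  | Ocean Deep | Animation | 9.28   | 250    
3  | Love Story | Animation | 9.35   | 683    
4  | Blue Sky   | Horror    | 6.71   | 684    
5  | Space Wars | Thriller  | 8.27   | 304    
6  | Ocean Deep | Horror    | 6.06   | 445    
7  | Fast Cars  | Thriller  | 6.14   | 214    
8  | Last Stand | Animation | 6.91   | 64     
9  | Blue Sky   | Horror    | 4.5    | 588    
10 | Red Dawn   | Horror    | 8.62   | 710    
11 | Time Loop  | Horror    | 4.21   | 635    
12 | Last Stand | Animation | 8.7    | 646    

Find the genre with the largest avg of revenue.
SELECT genre, AVG(revenue) as val
FROM movies
GROUP BY genre
ORDER BY val DESC
LIMIT 1

Result: Horror with avg(revenue) = 612.40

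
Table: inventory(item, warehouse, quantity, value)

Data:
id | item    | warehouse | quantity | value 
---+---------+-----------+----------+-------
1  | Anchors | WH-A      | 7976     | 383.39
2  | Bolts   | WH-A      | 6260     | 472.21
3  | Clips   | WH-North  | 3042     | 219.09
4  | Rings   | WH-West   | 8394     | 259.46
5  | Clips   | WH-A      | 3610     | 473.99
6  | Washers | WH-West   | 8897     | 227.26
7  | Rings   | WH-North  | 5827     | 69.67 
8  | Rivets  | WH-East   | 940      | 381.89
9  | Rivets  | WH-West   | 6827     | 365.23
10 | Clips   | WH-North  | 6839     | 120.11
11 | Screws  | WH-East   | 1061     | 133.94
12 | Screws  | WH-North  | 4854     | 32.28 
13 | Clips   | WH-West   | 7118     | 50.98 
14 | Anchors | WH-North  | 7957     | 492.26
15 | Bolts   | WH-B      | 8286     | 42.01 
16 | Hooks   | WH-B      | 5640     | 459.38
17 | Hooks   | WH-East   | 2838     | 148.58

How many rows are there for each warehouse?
SELECT warehouse, COUNT(*) as count
FROM inventory
GROUP BY warehouse

Result:
  WH-A: 3
  WH-B: 2
  WH-East: 3
  WH-North: 5
  WH-West: 4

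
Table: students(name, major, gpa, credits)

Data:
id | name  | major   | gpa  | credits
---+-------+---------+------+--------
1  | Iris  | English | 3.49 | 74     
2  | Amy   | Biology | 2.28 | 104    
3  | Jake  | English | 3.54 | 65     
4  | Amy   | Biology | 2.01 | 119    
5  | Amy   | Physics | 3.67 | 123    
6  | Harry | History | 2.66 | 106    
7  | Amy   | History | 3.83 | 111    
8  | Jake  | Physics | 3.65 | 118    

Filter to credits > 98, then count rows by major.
SELECT major, COUNT(*)
FROM students
WHERE credits > 98
GROUP BY major

Note: WHERE filters rows before grouping.

Result:
  Biology: 2
  History: 2
  Physics: 2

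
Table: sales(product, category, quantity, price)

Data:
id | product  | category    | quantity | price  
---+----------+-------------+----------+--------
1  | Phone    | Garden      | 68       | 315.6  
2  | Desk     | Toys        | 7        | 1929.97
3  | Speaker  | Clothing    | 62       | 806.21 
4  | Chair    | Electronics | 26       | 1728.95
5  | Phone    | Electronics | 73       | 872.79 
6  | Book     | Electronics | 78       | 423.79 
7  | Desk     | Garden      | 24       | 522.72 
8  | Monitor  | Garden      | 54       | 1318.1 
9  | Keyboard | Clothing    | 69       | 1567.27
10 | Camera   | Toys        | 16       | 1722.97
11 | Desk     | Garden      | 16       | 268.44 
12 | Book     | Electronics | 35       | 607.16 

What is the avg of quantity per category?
SELECT category, AVG(quantity) as result
FROM sales
GROUP BY category

Result:
  Clothing: 65.50
  Electronics: 53.00
  Garden: 40.50
  Toys: 11.50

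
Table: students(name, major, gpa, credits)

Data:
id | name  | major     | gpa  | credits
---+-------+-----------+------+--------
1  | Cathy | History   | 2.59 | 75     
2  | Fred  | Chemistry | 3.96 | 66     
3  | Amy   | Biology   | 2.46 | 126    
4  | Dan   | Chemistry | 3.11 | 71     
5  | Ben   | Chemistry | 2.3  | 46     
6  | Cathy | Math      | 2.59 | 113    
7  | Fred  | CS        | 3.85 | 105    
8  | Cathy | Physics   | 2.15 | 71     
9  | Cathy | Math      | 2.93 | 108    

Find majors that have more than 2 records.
SELECT major, COUNT(*) as cnt
FROM students
GROUP BY major
HAVING COUNT(*) > 2

Result:
  Chemistry: 3

Note: HAVING filters groups after aggregation, WHERE filters rows before.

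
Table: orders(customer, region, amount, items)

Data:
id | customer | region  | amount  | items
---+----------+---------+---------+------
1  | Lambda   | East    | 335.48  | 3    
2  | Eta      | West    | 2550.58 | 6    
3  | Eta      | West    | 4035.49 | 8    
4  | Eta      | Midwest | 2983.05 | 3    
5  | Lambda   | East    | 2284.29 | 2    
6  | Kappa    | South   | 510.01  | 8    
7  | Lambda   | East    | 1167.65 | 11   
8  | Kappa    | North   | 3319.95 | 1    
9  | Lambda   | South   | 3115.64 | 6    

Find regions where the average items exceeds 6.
SELECT region, AVG(items)
FROM orders
GROUP BY region
HAVING AVG(items) > 6

Result:
  South: avg=7.00
  West: avg=7.00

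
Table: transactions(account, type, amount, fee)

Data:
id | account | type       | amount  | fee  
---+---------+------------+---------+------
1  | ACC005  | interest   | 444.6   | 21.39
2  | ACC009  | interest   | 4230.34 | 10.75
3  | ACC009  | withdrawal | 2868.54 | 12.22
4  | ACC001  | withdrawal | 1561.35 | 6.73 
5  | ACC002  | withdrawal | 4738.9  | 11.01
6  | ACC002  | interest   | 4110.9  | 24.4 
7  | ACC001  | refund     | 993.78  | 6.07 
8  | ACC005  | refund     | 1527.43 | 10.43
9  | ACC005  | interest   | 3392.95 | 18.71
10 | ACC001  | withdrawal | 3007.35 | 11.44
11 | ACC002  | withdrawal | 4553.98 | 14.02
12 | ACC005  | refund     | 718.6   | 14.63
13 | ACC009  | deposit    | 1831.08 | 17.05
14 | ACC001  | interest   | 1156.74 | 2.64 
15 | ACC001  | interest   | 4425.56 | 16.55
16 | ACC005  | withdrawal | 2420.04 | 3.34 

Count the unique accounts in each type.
SELECT type, COUNT(DISTINCT account)
FROM transactions
GROUP BY type

Result:
  deposit: 1 distinct
  interest: 4 distinct
  refund: 2 distinct
  withdrawal: 4 distinct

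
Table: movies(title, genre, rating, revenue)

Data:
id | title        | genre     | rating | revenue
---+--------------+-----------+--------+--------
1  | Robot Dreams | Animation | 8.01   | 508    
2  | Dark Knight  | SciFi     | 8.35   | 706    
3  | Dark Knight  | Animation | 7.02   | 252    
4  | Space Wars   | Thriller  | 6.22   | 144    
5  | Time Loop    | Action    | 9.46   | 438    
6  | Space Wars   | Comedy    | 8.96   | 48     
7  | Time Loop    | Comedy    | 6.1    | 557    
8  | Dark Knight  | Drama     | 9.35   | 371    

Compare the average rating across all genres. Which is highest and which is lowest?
SELECT genre, AVG(rating)
FROM movies
GROUP BY genre
ORDER BY AVG(rating)

All groups:
  Thriller: 6.22
  Animation: 7.52
  Comedy: 7.53
  SciFi: 8.35
  Drama: 9.35
  Action: 9.46

Highest: Action (9.46)
Lowest: Thriller (6.22)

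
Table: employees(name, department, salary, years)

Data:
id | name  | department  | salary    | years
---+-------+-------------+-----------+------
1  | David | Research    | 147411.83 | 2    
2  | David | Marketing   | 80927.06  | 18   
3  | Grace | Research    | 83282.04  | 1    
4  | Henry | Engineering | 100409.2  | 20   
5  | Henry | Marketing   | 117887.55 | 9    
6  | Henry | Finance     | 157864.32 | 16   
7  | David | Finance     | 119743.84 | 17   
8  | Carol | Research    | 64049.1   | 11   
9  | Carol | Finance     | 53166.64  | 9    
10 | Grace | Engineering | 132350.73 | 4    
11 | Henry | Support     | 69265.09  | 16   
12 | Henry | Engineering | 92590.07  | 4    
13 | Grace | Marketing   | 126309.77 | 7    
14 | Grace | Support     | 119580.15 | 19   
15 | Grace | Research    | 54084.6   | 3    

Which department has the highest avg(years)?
SELECT department, AVG(years) as val
FROM employees
GROUP BY department
ORDER BY val DESC
LIMIT 1

Result: Support with avg(years) = 17.50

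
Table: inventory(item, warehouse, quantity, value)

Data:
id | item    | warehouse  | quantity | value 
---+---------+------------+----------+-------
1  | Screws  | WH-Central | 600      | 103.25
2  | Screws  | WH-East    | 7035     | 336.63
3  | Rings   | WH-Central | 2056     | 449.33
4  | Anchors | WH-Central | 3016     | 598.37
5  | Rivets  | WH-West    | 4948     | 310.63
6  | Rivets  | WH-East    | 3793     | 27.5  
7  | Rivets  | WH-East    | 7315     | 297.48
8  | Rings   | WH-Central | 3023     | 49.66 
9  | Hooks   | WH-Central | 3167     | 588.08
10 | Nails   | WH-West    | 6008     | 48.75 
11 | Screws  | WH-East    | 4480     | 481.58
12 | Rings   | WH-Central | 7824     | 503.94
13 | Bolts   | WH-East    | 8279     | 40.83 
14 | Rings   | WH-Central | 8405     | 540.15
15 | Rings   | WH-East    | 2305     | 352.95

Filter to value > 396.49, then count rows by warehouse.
SELECT warehouse, COUNT(*)
FROM inventory
WHERE value > 396.49
GROUP BY warehouse

Note: WHERE filters rows before grouping.

Result:
  WH-Central: 5
  WH-East: 1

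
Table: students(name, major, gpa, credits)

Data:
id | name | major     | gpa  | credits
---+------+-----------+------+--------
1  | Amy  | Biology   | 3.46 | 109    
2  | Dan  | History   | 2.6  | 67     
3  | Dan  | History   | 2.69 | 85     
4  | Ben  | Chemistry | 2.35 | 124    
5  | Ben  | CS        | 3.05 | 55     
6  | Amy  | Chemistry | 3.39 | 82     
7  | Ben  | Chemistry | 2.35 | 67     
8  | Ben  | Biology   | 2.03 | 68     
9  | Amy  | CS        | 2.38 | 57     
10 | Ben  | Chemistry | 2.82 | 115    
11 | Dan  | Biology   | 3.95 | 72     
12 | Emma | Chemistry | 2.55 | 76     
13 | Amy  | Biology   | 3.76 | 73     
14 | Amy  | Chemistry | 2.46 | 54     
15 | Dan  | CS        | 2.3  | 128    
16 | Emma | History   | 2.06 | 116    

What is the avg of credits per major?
SELECT major, AVG(credits) as result
FROM students
GROUP BY major

Result:
  Biology: 80.50
  CS: 80.00
  Chemistry: 86.33
  History: 89.33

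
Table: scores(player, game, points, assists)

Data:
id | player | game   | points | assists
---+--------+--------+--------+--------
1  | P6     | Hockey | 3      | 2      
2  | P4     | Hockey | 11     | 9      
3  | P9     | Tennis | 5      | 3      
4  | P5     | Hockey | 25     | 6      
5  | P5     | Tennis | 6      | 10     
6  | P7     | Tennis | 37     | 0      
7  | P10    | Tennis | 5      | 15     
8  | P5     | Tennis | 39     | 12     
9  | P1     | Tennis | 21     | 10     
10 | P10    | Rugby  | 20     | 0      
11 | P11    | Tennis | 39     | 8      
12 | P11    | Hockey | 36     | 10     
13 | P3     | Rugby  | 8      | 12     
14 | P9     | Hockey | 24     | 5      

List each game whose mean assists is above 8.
SELECT game, AVG(assists)
FROM scores
GROUP BY game
HAVING AVG(assists) > 8

Result:
  Tennis: avg=8.29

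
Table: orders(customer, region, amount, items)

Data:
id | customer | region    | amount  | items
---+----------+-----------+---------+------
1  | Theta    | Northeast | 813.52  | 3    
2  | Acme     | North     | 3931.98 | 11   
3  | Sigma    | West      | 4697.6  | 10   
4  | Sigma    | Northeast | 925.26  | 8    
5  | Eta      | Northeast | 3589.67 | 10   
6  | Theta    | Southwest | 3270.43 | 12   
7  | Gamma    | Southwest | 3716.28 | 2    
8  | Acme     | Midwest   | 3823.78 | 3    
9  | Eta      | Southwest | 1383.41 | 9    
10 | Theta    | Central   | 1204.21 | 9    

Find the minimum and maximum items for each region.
SELECT region, MIN(items), MAX(items)
FROM orders
GROUP BY region

Result:
  Central: min=9, max=9
  Midwest: min=3, max=3
  North: min=11, max=11
  Northeast: min=3, max=10
  Southwest: min=2, max=12
  West: min=10, max=10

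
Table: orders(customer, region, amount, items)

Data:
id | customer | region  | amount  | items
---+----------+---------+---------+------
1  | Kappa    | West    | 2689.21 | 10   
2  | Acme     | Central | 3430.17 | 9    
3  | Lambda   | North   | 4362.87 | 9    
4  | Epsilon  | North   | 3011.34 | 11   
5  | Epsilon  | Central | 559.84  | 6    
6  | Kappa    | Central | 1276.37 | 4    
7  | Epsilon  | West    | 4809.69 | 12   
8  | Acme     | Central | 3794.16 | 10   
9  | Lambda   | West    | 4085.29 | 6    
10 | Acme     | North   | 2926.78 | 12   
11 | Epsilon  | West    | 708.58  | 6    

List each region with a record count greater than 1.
SELECT region, COUNT(*) as cnt
FROM orders
GROUP BY region
HAVING COUNT(*) > 1

Result:
  Central: 4
  North: 3
  West: 4

Note: HAVING filters groups after aggregation, WHERE filters rows before.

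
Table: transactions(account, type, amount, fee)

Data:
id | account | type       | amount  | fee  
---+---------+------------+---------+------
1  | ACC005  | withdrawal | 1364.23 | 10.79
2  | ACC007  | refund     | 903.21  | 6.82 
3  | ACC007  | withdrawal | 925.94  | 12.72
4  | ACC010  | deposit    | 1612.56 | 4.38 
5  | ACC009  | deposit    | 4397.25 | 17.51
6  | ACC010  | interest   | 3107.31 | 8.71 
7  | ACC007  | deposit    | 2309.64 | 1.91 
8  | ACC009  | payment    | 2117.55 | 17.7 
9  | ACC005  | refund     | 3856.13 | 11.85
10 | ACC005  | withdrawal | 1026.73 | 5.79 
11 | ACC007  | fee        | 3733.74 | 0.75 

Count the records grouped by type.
SELECT type, COUNT(*) as count
FROM transactions
GROUP BY type

Result:
  deposit: 3
  fee: 1
  interest: 1
  payment: 1
  refund: 2
  withdrawal: 3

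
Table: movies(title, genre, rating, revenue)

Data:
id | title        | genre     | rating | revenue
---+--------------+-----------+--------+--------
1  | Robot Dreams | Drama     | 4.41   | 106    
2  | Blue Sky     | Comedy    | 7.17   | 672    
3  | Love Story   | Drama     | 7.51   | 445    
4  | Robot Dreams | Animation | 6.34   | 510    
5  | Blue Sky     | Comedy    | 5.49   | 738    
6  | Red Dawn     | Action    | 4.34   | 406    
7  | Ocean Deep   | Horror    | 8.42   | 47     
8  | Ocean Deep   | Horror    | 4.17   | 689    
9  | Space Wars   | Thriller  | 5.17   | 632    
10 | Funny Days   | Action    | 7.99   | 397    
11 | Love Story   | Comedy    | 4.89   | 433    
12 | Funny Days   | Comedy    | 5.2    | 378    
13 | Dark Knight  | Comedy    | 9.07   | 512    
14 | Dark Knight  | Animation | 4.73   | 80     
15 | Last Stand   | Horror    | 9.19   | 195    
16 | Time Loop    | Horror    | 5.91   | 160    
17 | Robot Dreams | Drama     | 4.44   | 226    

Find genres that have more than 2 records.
SELECT genre, COUNT(*) as cnt
FROM movies
GROUP BY genre
HAVING COUNT(*) > 2

Result:
  Comedy: 5
  Drama: 3
  Horror: 4

Note: HAVING filters groups after aggregation, WHERE filters rows before.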